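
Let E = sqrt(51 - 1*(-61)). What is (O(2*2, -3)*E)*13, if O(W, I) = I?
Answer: -156*sqrt(7) ≈ -412.74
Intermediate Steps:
E = 4*sqrt(7) (E = sqrt(51 + 61) = sqrt(112) = 4*sqrt(7) ≈ 10.583)
(O(2*2, -3)*E)*13 = -12*sqrt(7)*13 = -156*sqrt(7)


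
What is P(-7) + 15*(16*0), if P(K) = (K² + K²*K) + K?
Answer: -301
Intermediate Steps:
P(K) = K + K² + K³ (P(K) = (K² + K³) + K = K + K² + K³)
P(-7) + 15*(16*0) = -7*(1 - 7 + (-7)²) + 15*(16*0) = -7*(1 - 7 + 49) + 15*0 = -7*43 + 0 = -301 + 0 = -301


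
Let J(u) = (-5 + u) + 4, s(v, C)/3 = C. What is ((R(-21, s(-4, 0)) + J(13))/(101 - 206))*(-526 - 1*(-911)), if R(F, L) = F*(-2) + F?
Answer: -121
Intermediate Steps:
s(v, C) = 3*C
J(u) = -1 + u
R(F, L) = -F (R(F, L) = -2*F + F = -F)
((R(-21, s(-4, 0)) + J(13))/(101 - 206))*(-526 - 1*(-911)) = ((-1*(-21) + (-1 + 13))/(101 - 206))*(-526 - 1*(-911)) = ((21 + 12)/(-105))*(-526 + 911) = (33*(-1/105))*385 = -11/35*385 = -121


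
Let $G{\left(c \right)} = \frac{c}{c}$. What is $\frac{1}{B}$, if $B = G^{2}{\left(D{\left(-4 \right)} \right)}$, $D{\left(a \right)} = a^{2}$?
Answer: $1$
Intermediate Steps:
$G{\left(c \right)} = 1$
$B = 1$ ($B = 1^{2} = 1$)
$\frac{1}{B} = 1^{-1} = 1$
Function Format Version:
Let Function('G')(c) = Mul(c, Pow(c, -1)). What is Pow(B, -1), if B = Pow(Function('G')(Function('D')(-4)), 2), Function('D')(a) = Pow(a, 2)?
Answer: 1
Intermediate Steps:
Function('G')(c) = 1
B = 1 (B = Pow(1, 2) = 1)
Pow(B, -1) = Pow(1, -1) = 1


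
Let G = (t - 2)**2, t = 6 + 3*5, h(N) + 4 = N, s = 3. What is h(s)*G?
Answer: -361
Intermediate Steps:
h(N) = -4 + N
t = 21 (t = 6 + 15 = 21)
G = 361 (G = (21 - 2)**2 = 19**2 = 361)
h(s)*G = (-4 + 3)*361 = -1*361 = -361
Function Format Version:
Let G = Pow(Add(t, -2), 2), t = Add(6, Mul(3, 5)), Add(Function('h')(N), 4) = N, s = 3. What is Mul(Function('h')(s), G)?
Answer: -361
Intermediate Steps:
Function('h')(N) = Add(-4, N)
t = 21 (t = Add(6, 15) = 21)
G = 361 (G = Pow(Add(21, -2), 2) = Pow(19, 2) = 361)
Mul(Function('h')(s), G) = Mul(Add(-4, 3), 361) = Mul(-1, 361) = -361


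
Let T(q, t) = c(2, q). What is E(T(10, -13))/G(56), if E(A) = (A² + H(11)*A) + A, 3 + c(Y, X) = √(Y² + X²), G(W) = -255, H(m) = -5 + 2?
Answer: -7/15 + 16*√26/255 ≈ -0.14673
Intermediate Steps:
H(m) = -3
c(Y, X) = -3 + √(X² + Y²) (c(Y, X) = -3 + √(Y² + X²) = -3 + √(X² + Y²))
T(q, t) = -3 + √(4 + q²) (T(q, t) = -3 + √(q² + 2²) = -3 + √(q² + 4) = -3 + √(4 + q²))
E(A) = A² - 2*A (E(A) = (A² - 3*A) + A = A² - 2*A)
E(T(10, -13))/G(56) = ((-3 + √(4 + 10²))*(-2 + (-3 + √(4 + 10²))))/(-255) = ((-3 + √(4 + 100))*(-2 + (-3 + √(4 + 100))))*(-1/255) = ((-3 + √104)*(-2 + (-3 + √104)))*(-1/255) = ((-3 + 2*√26)*(-2 + (-3 + 2*√26)))*(-1/255) = ((-3 + 2*√26)*(-5 + 2*√26))*(-1/255) = ((-5 + 2*√26)*(-3 + 2*√26))*(-1/255) = -(-5 + 2*√26)*(-3 + 2*√26)/255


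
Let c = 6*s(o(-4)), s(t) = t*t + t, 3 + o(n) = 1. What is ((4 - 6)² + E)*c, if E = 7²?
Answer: 636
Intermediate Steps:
o(n) = -2 (o(n) = -3 + 1 = -2)
s(t) = t + t² (s(t) = t² + t = t + t²)
E = 49
c = 12 (c = 6*(-2*(1 - 2)) = 6*(-2*(-1)) = 6*2 = 12)
((4 - 6)² + E)*c = ((4 - 6)² + 49)*12 = ((-2)² + 49)*12 = (4 + 49)*12 = 53*12 = 636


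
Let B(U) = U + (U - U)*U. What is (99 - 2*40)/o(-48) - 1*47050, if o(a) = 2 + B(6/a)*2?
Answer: -329274/7 ≈ -47039.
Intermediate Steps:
B(U) = U (B(U) = U + 0*U = U + 0 = U)
o(a) = 2 + 12/a (o(a) = 2 + (6/a)*2 = 2 + 12/a)
(99 - 2*40)/o(-48) - 1*47050 = (99 - 2*40)/(2 + 12/(-48)) - 1*47050 = (99 - 80)/(2 + 12*(-1/48)) - 47050 = 19/(2 - ¼) - 47050 = 19/(7/4) - 47050 = 19*(4/7) - 47050 = 76/7 - 47050 = -329274/7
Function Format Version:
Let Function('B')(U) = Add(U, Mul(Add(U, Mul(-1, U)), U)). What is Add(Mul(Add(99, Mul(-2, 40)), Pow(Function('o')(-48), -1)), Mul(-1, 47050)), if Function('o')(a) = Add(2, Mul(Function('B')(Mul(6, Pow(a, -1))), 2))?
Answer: Rational(-329274, 7) ≈ -47039.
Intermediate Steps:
Function('B')(U) = U (Function('B')(U) = Add(U, Mul(0, U)) = Add(U, 0) = U)
Function('o')(a) = Add(2, Mul(12, Pow(a, -1))) (Function('o')(a) = Add(2, Mul(Mul(6, Pow(a, -1)), 2)) = Add(2, Mul(12, Pow(a, -1))))
Add(Mul(Add(99, Mul(-2, 40)), Pow(Function('o')(-48), -1)), Mul(-1, 47050)) = Add(Mul(Add(99, Mul(-2, 40)), Pow(Add(2, Mul(12, Pow(-48, -1))), -1)), Mul(-1, 47050)) = Add(Mul(Add(99, -80), Pow(Add(2, Mul(12, Rational(-1, 48))), -1)), -47050) = Add(Mul(19, Pow(Add(2, Rational(-1, 4)), -1)), -47050) = Add(Mul(19, Pow(Rational(7, 4), -1)), -47050) = Add(Mul(19, Rational(4, 7)), -47050) = Add(Rational(76, 7), -47050) = Rational(-329274, 7)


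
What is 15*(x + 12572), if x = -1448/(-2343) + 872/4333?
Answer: 638210072740/3384073 ≈ 1.8859e+5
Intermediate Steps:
x = 8317280/10152219 (x = -1448*(-1/2343) + 872*(1/4333) = 1448/2343 + 872/4333 = 8317280/10152219 ≈ 0.81926)
15*(x + 12572) = 15*(8317280/10152219 + 12572) = 15*(127642014548/10152219) = 638210072740/3384073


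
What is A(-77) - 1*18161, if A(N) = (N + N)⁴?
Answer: 562430495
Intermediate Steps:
A(N) = 16*N⁴ (A(N) = (2*N)⁴ = 16*N⁴)
A(-77) - 1*18161 = 16*(-77)⁴ - 1*18161 = 16*35153041 - 18161 = 562448656 - 18161 = 562430495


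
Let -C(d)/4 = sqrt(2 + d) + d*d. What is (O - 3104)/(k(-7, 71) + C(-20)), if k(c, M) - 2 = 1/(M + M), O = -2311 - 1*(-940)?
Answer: 144193136750/51496224457 - 1082806800*I*sqrt(2)/51496224457 ≈ 2.8001 - 0.029737*I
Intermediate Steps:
O = -1371 (O = -2311 + 940 = -1371)
k(c, M) = 2 + 1/(2*M) (k(c, M) = 2 + 1/(M + M) = 2 + 1/(2*M))
C(d) = -4*d**2 - 4*sqrt(2 + d) (C(d) = -4*(sqrt(2 + d) + d*d) = -4*(sqrt(2 + d) + d**2) = -4*(d**2 + sqrt(2 + d)) = -4*d**2 - 4*sqrt(2 + d))
(O - 3104)/(k(-7, 71) + C(-20)) = (-1371 - 3104)/((2 + (1/2)/71) + (-4*(-20)**2 - 4*sqrt(2 - 20))) = -4475/((2 + (1/2)*(1/71)) + (-4*400 - 12*I*sqrt(2))) = -4475/((2 + 1/142) + (-1600 - 12*I*sqrt(2))) = -4475/(285/142 + (-1600 - 12*I*sqrt(2))) = -4475/(-226915/142 - 12*I*sqrt(2))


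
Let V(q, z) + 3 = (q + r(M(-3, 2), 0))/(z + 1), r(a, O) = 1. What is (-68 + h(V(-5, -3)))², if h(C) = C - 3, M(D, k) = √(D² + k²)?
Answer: 5184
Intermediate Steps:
V(q, z) = -3 + (1 + q)/(1 + z) (V(q, z) = -3 + (q + 1)/(z + 1) = -3 + (1 + q)/(1 + z))
h(C) = -3 + C
(-68 + h(V(-5, -3)))² = (-68 + (-3 + (-2 - 5 - 3*(-3))/(1 - 3)))² = (-68 + (-3 + (-2 - 5 + 9)/(-2)))² = (-68 + (-3 - ½*2))² = (-68 + (-3 - 1))² = (-68 - 4)² = (-72)² = 5184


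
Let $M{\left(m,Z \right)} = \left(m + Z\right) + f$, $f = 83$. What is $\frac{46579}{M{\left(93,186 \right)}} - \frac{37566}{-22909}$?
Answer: $\frac{1080677203}{8293058} \approx 130.31$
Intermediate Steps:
$M{\left(m,Z \right)} = 83 + Z + m$ ($M{\left(m,Z \right)} = \left(m + Z\right) + 83 = \left(Z + m\right) + 83 = 83 + Z + m$)
$\frac{46579}{M{\left(93,186 \right)}} - \frac{37566}{-22909} = \frac{46579}{83 + 186 + 93} - \frac{37566}{-22909} = \frac{46579}{362} - - \frac{37566}{22909} = 46579 \cdot \frac{1}{362} + \frac{37566}{22909} = \frac{46579}{362} + \frac{37566}{22909} = \frac{1080677203}{8293058}$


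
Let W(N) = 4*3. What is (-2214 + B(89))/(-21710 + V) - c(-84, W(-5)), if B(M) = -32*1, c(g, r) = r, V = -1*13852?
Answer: -212249/17781 ≈ -11.937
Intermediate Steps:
V = -13852
W(N) = 12
B(M) = -32
(-2214 + B(89))/(-21710 + V) - c(-84, W(-5)) = (-2214 - 32)/(-21710 - 13852) - 1*12 = -2246/(-35562) - 12 = -2246*(-1/35562) - 12 = 1123/17781 - 12 = -212249/17781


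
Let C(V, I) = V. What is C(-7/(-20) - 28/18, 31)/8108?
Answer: -217/1459440 ≈ -0.00014869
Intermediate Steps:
C(-7/(-20) - 28/18, 31)/8108 = (-7/(-20) - 28/18)/8108 = (-7*(-1/20) - 28*1/18)*(1/8108) = (7/20 - 14/9)*(1/8108) = -217/180*1/8108 = -217/1459440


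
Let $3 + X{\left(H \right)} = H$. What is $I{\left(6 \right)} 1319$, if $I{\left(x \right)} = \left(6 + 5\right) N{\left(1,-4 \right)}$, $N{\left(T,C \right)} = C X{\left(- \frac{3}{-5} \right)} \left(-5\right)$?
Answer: $-696432$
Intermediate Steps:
$X{\left(H \right)} = -3 + H$
$N{\left(T,C \right)} = 12 C$ ($N{\left(T,C \right)} = C \left(-3 - \frac{3}{-5}\right) \left(-5\right) = C \left(-3 - - \frac{3}{5}\right) \left(-5\right) = C \left(-3 + \frac{3}{5}\right) \left(-5\right) = C \left(- \frac{12}{5}\right) \left(-5\right) = - \frac{12 C}{5} \left(-5\right) = 12 C$)
$I{\left(x \right)} = -528$ ($I{\left(x \right)} = \left(6 + 5\right) 12 \left(-4\right) = 11 \left(-48\right) = -528$)
$I{\left(6 \right)} 1319 = \left(-528\right) 1319 = -696432$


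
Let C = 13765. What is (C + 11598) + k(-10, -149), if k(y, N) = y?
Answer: 25353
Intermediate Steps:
(C + 11598) + k(-10, -149) = (13765 + 11598) - 10 = 25363 - 10 = 25353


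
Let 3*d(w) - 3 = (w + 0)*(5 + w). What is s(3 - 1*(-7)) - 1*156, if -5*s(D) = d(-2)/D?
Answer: -7799/50 ≈ -155.98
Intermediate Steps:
d(w) = 1 + w*(5 + w)/3 (d(w) = 1 + ((w + 0)*(5 + w))/3 = 1 + (w*(5 + w))/3 = 1 + w*(5 + w)/3)
s(D) = 1/(5*D) (s(D) = -(1 + (⅓)*(-2)² + (5/3)*(-2))/(5*D) = -(1 + (⅓)*4 - 10/3)/(5*D) = -(1 + 4/3 - 10/3)/(5*D) = -(-1)/(5*D) = 1/(5*D))
s(3 - 1*(-7)) - 1*156 = 1/(5*(3 - 1*(-7))) - 1*156 = 1/(5*(3 + 7)) - 156 = (⅕)/10 - 156 = (⅕)*(⅒) - 156 = 1/50 - 156 = -7799/50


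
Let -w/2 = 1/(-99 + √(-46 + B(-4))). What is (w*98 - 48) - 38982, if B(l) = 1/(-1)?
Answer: -96087009/2462 + 49*I*√47/2462 ≈ -39028.0 + 0.13644*I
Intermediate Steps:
B(l) = -1
w = -2/(-99 + I*√47) (w = -2/(-99 + √(-46 - 1)) = -2/(-99 + √(-47)) = -2/(-99 + I*√47) ≈ 0.020106 + 0.0013923*I)
(w*98 - 48) - 38982 = ((99/4924 + I*√47/4924)*98 - 48) - 38982 = ((4851/2462 + 49*I*√47/2462) - 48) - 38982 = (-113325/2462 + 49*I*√47/2462) - 38982 = -96087009/2462 + 49*I*√47/2462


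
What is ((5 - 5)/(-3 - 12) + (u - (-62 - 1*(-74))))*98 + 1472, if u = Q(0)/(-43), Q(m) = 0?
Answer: 296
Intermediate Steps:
u = 0 (u = 0/(-43) = 0*(-1/43) = 0)
((5 - 5)/(-3 - 12) + (u - (-62 - 1*(-74))))*98 + 1472 = ((5 - 5)/(-3 - 12) + (0 - (-62 - 1*(-74))))*98 + 1472 = (0/(-15) + (0 - (-62 + 74)))*98 + 1472 = (-1/15*0 + (0 - 1*12))*98 + 1472 = (0 + (0 - 12))*98 + 1472 = (0 - 12)*98 + 1472 = -12*98 + 1472 = -1176 + 1472 = 296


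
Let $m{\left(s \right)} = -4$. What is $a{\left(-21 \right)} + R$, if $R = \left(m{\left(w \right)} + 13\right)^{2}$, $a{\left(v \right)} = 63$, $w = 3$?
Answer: $144$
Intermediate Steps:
$R = 81$ ($R = \left(-4 + 13\right)^{2} = 9^{2} = 81$)
$a{\left(-21 \right)} + R = 63 + 81 = 144$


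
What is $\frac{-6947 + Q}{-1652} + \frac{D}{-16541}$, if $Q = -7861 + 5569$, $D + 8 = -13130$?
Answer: $\frac{24932325}{3903676} \approx 6.3869$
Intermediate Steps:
$D = -13138$ ($D = -8 - 13130 = -13138$)
$Q = -2292$
$\frac{-6947 + Q}{-1652} + \frac{D}{-16541} = \frac{-6947 - 2292}{-1652} - \frac{13138}{-16541} = \left(-9239\right) \left(- \frac{1}{1652}\right) - - \frac{13138}{16541} = \frac{9239}{1652} + \frac{13138}{16541} = \frac{24932325}{3903676}$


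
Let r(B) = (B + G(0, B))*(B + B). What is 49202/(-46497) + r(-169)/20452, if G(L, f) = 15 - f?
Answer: -621009547/475478322 ≈ -1.3061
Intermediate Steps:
r(B) = 30*B (r(B) = (B + (15 - B))*(B + B) = 15*(2*B) = 30*B)
49202/(-46497) + r(-169)/20452 = 49202/(-46497) + (30*(-169))/20452 = 49202*(-1/46497) - 5070*1/20452 = -49202/46497 - 2535/10226 = -621009547/475478322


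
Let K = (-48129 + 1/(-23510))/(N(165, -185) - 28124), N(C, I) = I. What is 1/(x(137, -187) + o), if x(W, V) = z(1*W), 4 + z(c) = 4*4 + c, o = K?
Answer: 665544590/100297656701 ≈ 0.0066357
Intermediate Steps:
K = 1131512791/665544590 (K = (-48129 + 1/(-23510))/(-185 - 28124) = (-48129 - 1/23510)/(-28309) = -1131512791/23510*(-1/28309) = 1131512791/665544590 ≈ 1.7001)
o = 1131512791/665544590 ≈ 1.7001
z(c) = 12 + c (z(c) = -4 + (4*4 + c) = -4 + (16 + c) = 12 + c)
x(W, V) = 12 + W (x(W, V) = 12 + 1*W = 12 + W)
1/(x(137, -187) + o) = 1/((12 + 137) + 1131512791/665544590) = 1/(149 + 1131512791/665544590) = 1/(100297656701/665544590) = 665544590/100297656701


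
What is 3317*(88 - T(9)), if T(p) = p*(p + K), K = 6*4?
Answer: -693253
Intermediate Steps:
K = 24
T(p) = p*(24 + p) (T(p) = p*(p + 24) = p*(24 + p))
3317*(88 - T(9)) = 3317*(88 - 9*(24 + 9)) = 3317*(88 - 9*33) = 3317*(88 - 1*297) = 3317*(88 - 297) = 3317*(-209) = -693253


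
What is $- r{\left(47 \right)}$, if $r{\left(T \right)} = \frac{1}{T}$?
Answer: $- \frac{1}{47} \approx -0.021277$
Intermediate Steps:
$- r{\left(47 \right)} = - \frac{1}{47}$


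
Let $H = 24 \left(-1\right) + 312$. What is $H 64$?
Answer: $18432$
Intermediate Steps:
$H = 288$ ($H = -24 + 312 = 288$)
$H 64 = 288 \cdot 64 = 18432$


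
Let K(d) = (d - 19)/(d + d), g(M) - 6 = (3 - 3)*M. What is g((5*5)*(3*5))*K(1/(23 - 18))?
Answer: -282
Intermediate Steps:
g(M) = 6 (g(M) = 6 + (3 - 3)*M = 6 + 0*M = 6 + 0 = 6)
K(d) = (-19 + d)/(2*d) (K(d) = (-19 + d)/((2*d)) = (-19 + d)*(1/(2*d)) = (-19 + d)/(2*d))
g((5*5)*(3*5))*K(1/(23 - 18)) = 6*((-19 + 1/(23 - 18))/(2*(1/(23 - 18)))) = 6*((-19 + 1/5)/(2*(1/5))) = 6*((1/2)*5*(-94/5)) = 6*(-47) = -282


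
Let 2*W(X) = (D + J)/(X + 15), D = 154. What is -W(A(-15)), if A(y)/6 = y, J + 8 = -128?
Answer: 3/25 ≈ 0.12000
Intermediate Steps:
J = -136 (J = -8 - 128 = -136)
A(y) = 6*y
W(X) = 9/(15 + X) (W(X) = ((154 - 136)/(X + 15))/2 = (18/(15 + X))/2 = 9/(15 + X))
-W(A(-15)) = -9/(15 + 6*(-15)) = -9/(15 - 90) = -9/(-75) = -9*(-1)/75 = -1*(-3/25) = 3/25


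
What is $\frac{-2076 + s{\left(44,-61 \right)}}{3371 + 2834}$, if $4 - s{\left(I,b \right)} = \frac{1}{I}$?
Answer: $- \frac{91169}{273020} \approx -0.33393$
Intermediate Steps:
$s{\left(I,b \right)} = 4 - \frac{1}{I}$
$\frac{-2076 + s{\left(44,-61 \right)}}{3371 + 2834} = \frac{-2076 + \left(4 - \frac{1}{44}\right)}{3371 + 2834} = \frac{-2076 + \left(4 - \frac{1}{44}\right)}{6205} = \left(-2076 + \left(4 - \frac{1}{44}\right)\right) \frac{1}{6205} = \left(-2076 + \frac{175}{44}\right) \frac{1}{6205} = \left(- \frac{91169}{44}\right) \frac{1}{6205} = - \frac{91169}{273020}$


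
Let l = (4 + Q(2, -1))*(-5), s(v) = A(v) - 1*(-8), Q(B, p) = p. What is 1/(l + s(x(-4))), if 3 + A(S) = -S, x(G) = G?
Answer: -1/6 ≈ -0.16667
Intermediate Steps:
A(S) = -3 - S
s(v) = 5 - v (s(v) = (-3 - v) - 1*(-8) = (-3 - v) + 8 = 5 - v)
l = -15 (l = (4 - 1)*(-5) = 3*(-5) = -15)
1/(l + s(x(-4))) = 1/(-15 + (5 - 1*(-4))) = 1/(-15 + (5 + 4)) = 1/(-15 + 9) = 1/(-6) = -1/6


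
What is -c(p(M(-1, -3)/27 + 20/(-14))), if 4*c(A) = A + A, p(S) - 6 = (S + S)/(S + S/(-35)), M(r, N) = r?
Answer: -137/34 ≈ -4.0294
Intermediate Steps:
p(S) = 137/17 (p(S) = 6 + (S + S)/(S + S/(-35)) = 6 + (2*S)/(S + S*(-1/35)) = 6 + (2*S)/(S - S/35) = 6 + (2*S)/((34*S/35)) = 6 + (2*S)*(35/(34*S)) = 6 + 35/17 = 137/17)
c(A) = A/2 (c(A) = (A + A)/4 = (2*A)/4 = A/2)
-c(p(M(-1, -3)/27 + 20/(-14))) = -137/(2*17) = -1*137/34 = -137/34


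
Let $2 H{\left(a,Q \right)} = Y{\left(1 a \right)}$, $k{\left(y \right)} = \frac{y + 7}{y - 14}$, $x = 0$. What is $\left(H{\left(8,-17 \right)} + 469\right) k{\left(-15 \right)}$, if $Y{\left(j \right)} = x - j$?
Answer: $\frac{3720}{29} \approx 128.28$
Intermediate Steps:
$k{\left(y \right)} = \frac{7 + y}{-14 + y}$
$Y{\left(j \right)} = - j$ ($Y{\left(j \right)} = 0 - j = - j$)
$H{\left(a,Q \right)} = - \frac{a}{2}$ ($H{\left(a,Q \right)} = \frac{\left(-1\right) 1 a}{2} = \frac{\left(-1\right) a}{2} = - \frac{a}{2}$)
$\left(H{\left(8,-17 \right)} + 469\right) k{\left(-15 \right)} = \left(\left(- \frac{1}{2}\right) 8 + 469\right) \frac{7 - 15}{-14 - 15} = \left(-4 + 469\right) \frac{1}{-29} \left(-8\right) = 465 \left(\left(- \frac{1}{29}\right) \left(-8\right)\right) = 465 \cdot \frac{8}{29} = \frac{3720}{29}$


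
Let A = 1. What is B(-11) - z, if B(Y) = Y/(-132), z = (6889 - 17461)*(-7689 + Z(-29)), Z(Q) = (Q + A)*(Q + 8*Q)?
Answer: -48335183/12 ≈ -4.0279e+6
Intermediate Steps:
Z(Q) = 9*Q*(1 + Q) (Z(Q) = (Q + 1)*(Q + 8*Q) = (1 + Q)*(9*Q) = 9*Q*(1 + Q))
z = 4027932 (z = (6889 - 17461)*(-7689 + 9*(-29)*(1 - 29)) = -10572*(-7689 + 9*(-29)*(-28)) = -10572*(-7689 + 7308) = -10572*(-381) = 4027932)
B(Y) = -Y/132 (B(Y) = Y*(-1/132) = -Y/132)
B(-11) - z = -1/132*(-11) - 1*4027932 = 1/12 - 4027932 = -48335183/12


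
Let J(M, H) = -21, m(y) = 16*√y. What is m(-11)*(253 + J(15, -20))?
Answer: 3712*I*√11 ≈ 12311.0*I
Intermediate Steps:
m(-11)*(253 + J(15, -20)) = (16*√(-11))*(253 - 21) = (16*(I*√11))*232 = (16*I*√11)*232 = 3712*I*√11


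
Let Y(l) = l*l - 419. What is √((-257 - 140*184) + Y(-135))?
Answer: I*√8211 ≈ 90.615*I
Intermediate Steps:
Y(l) = -419 + l² (Y(l) = l² - 419 = -419 + l²)
√((-257 - 140*184) + Y(-135)) = √((-257 - 140*184) + (-419 + (-135)²)) = √((-257 - 25760) + (-419 + 18225)) = √(-26017 + 17806) = √(-8211) = I*√8211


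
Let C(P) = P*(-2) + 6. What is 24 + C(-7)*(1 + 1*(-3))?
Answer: -16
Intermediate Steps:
C(P) = 6 - 2*P (C(P) = -2*P + 6 = 6 - 2*P)
24 + C(-7)*(1 + 1*(-3)) = 24 + (6 - 2*(-7))*(1 + 1*(-3)) = 24 + (6 + 14)*(1 - 3) = 24 + 20*(-2) = 24 - 40 = -16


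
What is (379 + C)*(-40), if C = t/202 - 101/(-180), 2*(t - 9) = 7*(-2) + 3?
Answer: -13801472/909 ≈ -15183.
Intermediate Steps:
t = 7/2 (t = 9 + (7*(-2) + 3)/2 = 9 + (-14 + 3)/2 = 9 + (1/2)*(-11) = 9 - 11/2 = 7/2 ≈ 3.5000)
C = 2629/4545 (C = (7/2)/202 - 101/(-180) = (7/2)*(1/202) - 101*(-1/180) = 7/404 + 101/180 = 2629/4545 ≈ 0.57844)
(379 + C)*(-40) = (379 + 2629/4545)*(-40) = (1725184/4545)*(-40) = -13801472/909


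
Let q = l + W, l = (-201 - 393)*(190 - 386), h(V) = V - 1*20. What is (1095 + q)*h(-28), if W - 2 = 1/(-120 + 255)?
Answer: -253845376/45 ≈ -5.6410e+6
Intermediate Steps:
h(V) = -20 + V (h(V) = V - 20 = -20 + V)
W = 271/135 (W = 2 + 1/(-120 + 255) = 2 + 1/135 = 271/135 ≈ 2.0074)
l = 116424 (l = -594*(-196) = 116424)
q = 15717511/135 (q = 116424 + 271/135 = 15717511/135 ≈ 1.1643e+5)
(1095 + q)*h(-28) = (1095 + 15717511/135)*(-20 - 28) = (15865336/135)*(-48) = -253845376/45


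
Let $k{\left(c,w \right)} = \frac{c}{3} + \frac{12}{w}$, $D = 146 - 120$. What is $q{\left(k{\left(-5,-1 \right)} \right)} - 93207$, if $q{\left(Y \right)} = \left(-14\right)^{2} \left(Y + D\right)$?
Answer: $- \frac{272369}{3} \approx -90790.0$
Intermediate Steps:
$D = 26$
$k{\left(c,w \right)} = \frac{12}{w} + \frac{c}{3}$ ($k{\left(c,w \right)} = c \frac{1}{3} + \frac{12}{w} = \frac{c}{3} + \frac{12}{w} = \frac{12}{w} + \frac{c}{3}$)
$q{\left(Y \right)} = 5096 + 196 Y$ ($q{\left(Y \right)} = \left(-14\right)^{2} \left(Y + 26\right) = 196 \left(26 + Y\right) = 5096 + 196 Y$)
$q{\left(k{\left(-5,-1 \right)} \right)} - 93207 = \left(5096 + 196 \left(\frac{12}{-1} + \frac{1}{3} \left(-5\right)\right)\right) - 93207 = \left(5096 + 196 \left(12 \left(-1\right) - \frac{5}{3}\right)\right) - 93207 = \left(5096 + 196 \left(-12 - \frac{5}{3}\right)\right) - 93207 = \left(5096 + 196 \left(- \frac{41}{3}\right)\right) - 93207 = \left(5096 - \frac{8036}{3}\right) - 93207 = \frac{7252}{3} - 93207 = - \frac{272369}{3}$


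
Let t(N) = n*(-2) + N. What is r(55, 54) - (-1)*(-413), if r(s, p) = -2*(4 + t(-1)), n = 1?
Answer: -415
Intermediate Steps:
t(N) = -2 + N (t(N) = 1*(-2) + N = -2 + N)
r(s, p) = -2 (r(s, p) = -2*(4 + (-2 - 1)) = -2*(4 - 3) = -2*1 = -2)
r(55, 54) - (-1)*(-413) = -2 - (-1)*(-413) = -2 - 1*413 = -2 - 413 = -415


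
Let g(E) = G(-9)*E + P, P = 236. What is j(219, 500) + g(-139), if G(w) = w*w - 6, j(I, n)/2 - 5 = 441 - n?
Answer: -10297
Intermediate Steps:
j(I, n) = 892 - 2*n (j(I, n) = 10 + 2*(441 - n) = 10 + (882 - 2*n) = 892 - 2*n)
G(w) = -6 + w² (G(w) = w² - 6 = -6 + w²)
g(E) = 236 + 75*E (g(E) = (-6 + (-9)²)*E + 236 = (-6 + 81)*E + 236 = 75*E + 236 = 236 + 75*E)
j(219, 500) + g(-139) = (892 - 2*500) + (236 + 75*(-139)) = (892 - 1000) + (236 - 10425) = -108 - 10189 = -10297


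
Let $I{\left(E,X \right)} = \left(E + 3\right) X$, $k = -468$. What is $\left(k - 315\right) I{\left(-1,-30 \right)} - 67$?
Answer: $46913$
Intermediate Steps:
$I{\left(E,X \right)} = X \left(3 + E\right)$ ($I{\left(E,X \right)} = \left(3 + E\right) X = X \left(3 + E\right)$)
$\left(k - 315\right) I{\left(-1,-30 \right)} - 67 = \left(-468 - 315\right) \left(- 30 \left(3 - 1\right)\right) - 67 = \left(-468 - 315\right) \left(\left(-30\right) 2\right) - 67 = \left(-783\right) \left(-60\right) - 67 = 46980 - 67 = 46913$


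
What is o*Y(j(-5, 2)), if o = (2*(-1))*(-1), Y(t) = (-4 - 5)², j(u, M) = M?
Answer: 162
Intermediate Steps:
Y(t) = 81 (Y(t) = (-9)² = 81)
o = 2 (o = -2*(-1) = 2)
o*Y(j(-5, 2)) = 2*81 = 162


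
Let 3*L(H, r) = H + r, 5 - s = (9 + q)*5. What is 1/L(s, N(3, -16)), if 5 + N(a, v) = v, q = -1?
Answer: -3/56 ≈ -0.053571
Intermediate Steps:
s = -35 (s = 5 - (9 - 1)*5 = 5 - 8*5 = 5 - 1*40 = 5 - 40 = -35)
N(a, v) = -5 + v
L(H, r) = H/3 + r/3 (L(H, r) = (H + r)/3 = H/3 + r/3)
1/L(s, N(3, -16)) = 1/((1/3)*(-35) + (-5 - 16)/3) = 1/(-35/3 + (1/3)*(-21)) = 1/(-35/3 - 7) = 1/(-56/3) = -3/56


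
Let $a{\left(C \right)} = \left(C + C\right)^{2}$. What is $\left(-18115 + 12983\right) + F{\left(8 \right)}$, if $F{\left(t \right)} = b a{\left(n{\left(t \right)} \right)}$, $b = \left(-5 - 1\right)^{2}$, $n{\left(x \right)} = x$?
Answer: $4084$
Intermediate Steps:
$a{\left(C \right)} = 4 C^{2}$ ($a{\left(C \right)} = \left(2 C\right)^{2} = 4 C^{2}$)
$b = 36$ ($b = \left(-6\right)^{2} = 36$)
$F{\left(t \right)} = 144 t^{2}$ ($F{\left(t \right)} = 36 \cdot 4 t^{2} = 144 t^{2}$)
$\left(-18115 + 12983\right) + F{\left(8 \right)} = \left(-18115 + 12983\right) + 144 \cdot 8^{2} = -5132 + 144 \cdot 64 = -5132 + 9216 = 4084$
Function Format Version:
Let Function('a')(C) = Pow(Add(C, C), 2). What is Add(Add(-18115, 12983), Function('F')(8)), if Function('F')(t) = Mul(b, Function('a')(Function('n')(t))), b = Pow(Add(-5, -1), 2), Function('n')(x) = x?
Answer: 4084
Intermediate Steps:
Function('a')(C) = Mul(4, Pow(C, 2)) (Function('a')(C) = Pow(Mul(2, C), 2) = Mul(4, Pow(C, 2)))
b = 36 (b = Pow(-6, 2) = 36)
Function('F')(t) = Mul(144, Pow(t, 2)) (Function('F')(t) = Mul(36, Mul(4, Pow(t, 2))) = Mul(144, Pow(t, 2)))
Add(Add(-18115, 12983), Function('F')(8)) = Add(Add(-18115, 12983), Mul(144, Pow(8, 2))) = Add(-5132, Mul(144, 64)) = Add(-5132, 9216) = 4084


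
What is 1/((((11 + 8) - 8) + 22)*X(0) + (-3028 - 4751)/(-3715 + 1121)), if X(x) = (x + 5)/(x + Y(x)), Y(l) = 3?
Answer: 2594/150449 ≈ 0.017242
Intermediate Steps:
X(x) = (5 + x)/(3 + x) (X(x) = (x + 5)/(x + 3) = (5 + x)/(3 + x))
1/((((11 + 8) - 8) + 22)*X(0) + (-3028 - 4751)/(-3715 + 1121)) = 1/((((11 + 8) - 8) + 22)*((5 + 0)/(3 + 0)) + (-3028 - 4751)/(-3715 + 1121)) = 1/(((19 - 8) + 22)*(5/3) - 7779/(-2594)) = 1/((11 + 22)*((⅓)*5) - 7779*(-1/2594)) = 1/(33*(5/3) + 7779/2594) = 1/(55 + 7779/2594) = 1/(150449/2594) = 2594/150449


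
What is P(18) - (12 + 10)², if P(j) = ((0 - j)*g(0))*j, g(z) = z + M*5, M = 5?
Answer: -8584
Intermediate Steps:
g(z) = 25 + z (g(z) = z + 5*5 = z + 25 = 25 + z)
P(j) = -25*j² (P(j) = ((0 - j)*(25 + 0))*j = (-j*25)*j = (-25*j)*j = -25*j²)
P(18) - (12 + 10)² = -25*18² - (12 + 10)² = -25*324 - 1*22² = -8100 - 1*484 = -8100 - 484 = -8584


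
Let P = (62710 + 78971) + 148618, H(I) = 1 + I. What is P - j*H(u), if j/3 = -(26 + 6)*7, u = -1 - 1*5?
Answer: 286939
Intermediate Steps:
u = -6 (u = -1 - 5 = -6)
j = -672 (j = 3*(-(26 + 6)*7) = 3*(-32*7) = 3*(-1*224) = 3*(-224) = -672)
P = 290299 (P = 141681 + 148618 = 290299)
P - j*H(u) = 290299 - (-672)*(1 - 6) = 290299 - (-672)*(-5) = 290299 - 1*3360 = 290299 - 3360 = 286939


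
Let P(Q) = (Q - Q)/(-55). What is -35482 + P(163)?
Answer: -35482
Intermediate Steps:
P(Q) = 0 (P(Q) = 0*(-1/55) = 0)
-35482 + P(163) = -35482 + 0 = -35482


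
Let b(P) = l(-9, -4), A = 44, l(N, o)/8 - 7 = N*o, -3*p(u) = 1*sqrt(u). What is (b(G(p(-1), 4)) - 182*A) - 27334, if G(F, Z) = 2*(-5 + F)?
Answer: -34998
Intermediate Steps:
p(u) = -sqrt(u)/3
l(N, o) = 56 + 8*N*o (l(N, o) = 56 + 8*(N*o) = 56 + 8*N*o)
G(F, Z) = -10 + 2*F
b(P) = 344 (b(P) = 56 + 8*(-9)*(-4) = 56 + 288 = 344)
(b(G(p(-1), 4)) - 182*A) - 27334 = (344 - 182*44) - 27334 = (344 - 8008) - 27334 = -7664 - 27334 = -34998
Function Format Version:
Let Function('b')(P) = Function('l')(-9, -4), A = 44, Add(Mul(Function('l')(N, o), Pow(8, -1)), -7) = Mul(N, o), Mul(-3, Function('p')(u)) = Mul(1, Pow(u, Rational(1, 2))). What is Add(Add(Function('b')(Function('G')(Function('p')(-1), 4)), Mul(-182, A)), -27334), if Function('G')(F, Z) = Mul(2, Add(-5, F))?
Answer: -34998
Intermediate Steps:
Function('p')(u) = Mul(Rational(-1, 3), Pow(u, Rational(1, 2))) (Function('p')(u) = Mul(Rational(-1, 3), Mul(1, Pow(u, Rational(1, 2)))) = Mul(Rational(-1, 3), Pow(u, Rational(1, 2))))
Function('l')(N, o) = Add(56, Mul(8, N, o)) (Function('l')(N, o) = Add(56, Mul(8, Mul(N, o))) = Add(56, Mul(8, N, o)))
Function('G')(F, Z) = Add(-10, Mul(2, F))
Function('b')(P) = 344 (Function('b')(P) = Add(56, Mul(8, -9, -4)) = Add(56, 288) = 344)
Add(Add(Function('b')(Function('G')(Function('p')(-1), 4)), Mul(-182, A)), -27334) = Add(Add(344, Mul(-182, 44)), -27334) = Add(Add(344, -8008), -27334) = Add(-7664, -27334) = -34998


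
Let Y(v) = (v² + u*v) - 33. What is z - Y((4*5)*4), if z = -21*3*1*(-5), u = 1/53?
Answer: -320836/53 ≈ -6053.5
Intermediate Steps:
u = 1/53 ≈ 0.018868
Y(v) = -33 + v² + v/53 (Y(v) = (v² + v/53) - 33 = -33 + v² + v/53)
z = 315 (z = -63*(-5) = -21*(-15) = 315)
z - Y((4*5)*4) = 315 - (-33 + ((4*5)*4)² + ((4*5)*4)/53) = 315 - (-33 + (20*4)² + (20*4)/53) = 315 - (-33 + 80² + (1/53)*80) = 315 - (-33 + 6400 + 80/53) = 315 - 1*337531/53 = 315 - 337531/53 = -320836/53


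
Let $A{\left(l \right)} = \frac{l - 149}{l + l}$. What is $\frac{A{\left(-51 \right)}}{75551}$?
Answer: $\frac{100}{3853101} \approx 2.5953 \cdot 10^{-5}$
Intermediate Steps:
$A{\left(l \right)} = \frac{-149 + l}{2 l}$
$\frac{A{\left(-51 \right)}}{75551} = \frac{\frac{1}{2} \frac{1}{-51} \left(-149 - 51\right)}{75551} = \frac{1}{2} \left(- \frac{1}{51}\right) \left(-200\right) \frac{1}{75551} = \frac{100}{51} \cdot \frac{1}{75551} = \frac{100}{3853101}$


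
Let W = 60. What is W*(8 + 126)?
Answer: 8040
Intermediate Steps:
W*(8 + 126) = 60*(8 + 126) = 60*134 = 8040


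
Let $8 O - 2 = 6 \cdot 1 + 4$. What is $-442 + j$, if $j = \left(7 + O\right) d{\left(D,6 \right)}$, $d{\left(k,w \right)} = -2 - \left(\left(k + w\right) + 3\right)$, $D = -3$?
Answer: $-510$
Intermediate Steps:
$O = \frac{3}{2}$ ($O = \frac{1}{4} + \frac{6 \cdot 1 + 4}{8} = \frac{1}{4} + \frac{6 + 4}{8} = \frac{1}{4} + \frac{1}{8} \cdot 10 = \frac{1}{4} + \frac{5}{4} = \frac{3}{2} \approx 1.5$)
$d{\left(k,w \right)} = -5 - k - w$ ($d{\left(k,w \right)} = -2 - \left(3 + k + w\right) = -5 - k - w$)
$j = -68$ ($j = \left(7 + \frac{3}{2}\right) \left(-5 - -3 - 6\right) = \frac{17 \left(-5 + 3 - 6\right)}{2} = \frac{17}{2} \left(-8\right) = -68$)
$-442 + j = -442 - 68 = -510$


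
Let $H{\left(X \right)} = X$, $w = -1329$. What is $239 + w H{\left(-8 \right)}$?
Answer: $10871$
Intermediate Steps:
$239 + w H{\left(-8 \right)} = 239 - -10632 = 239 + 10632 = 10871$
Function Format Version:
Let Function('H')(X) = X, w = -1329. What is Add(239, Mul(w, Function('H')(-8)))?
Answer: 10871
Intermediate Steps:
Add(239, Mul(w, Function('H')(-8))) = Add(239, Mul(-1329, -8)) = Add(239, 10632) = 10871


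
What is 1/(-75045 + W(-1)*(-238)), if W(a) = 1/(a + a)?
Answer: -1/74926 ≈ -1.3347e-5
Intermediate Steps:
W(a) = 1/(2*a)
1/(-75045 + W(-1)*(-238)) = 1/(-75045 + ((½)/(-1))*(-238)) = 1/(-75045 + ((½)*(-1))*(-238)) = 1/(-75045 - ½*(-238)) = 1/(-75045 + 119) = 1/(-74926) = -1/74926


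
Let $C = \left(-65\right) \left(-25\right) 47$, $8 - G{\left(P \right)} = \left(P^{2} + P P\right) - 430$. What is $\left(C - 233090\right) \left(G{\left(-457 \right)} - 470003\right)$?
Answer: $139047421045$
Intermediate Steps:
$G{\left(P \right)} = 438 - 2 P^{2}$ ($G{\left(P \right)} = 8 - \left(\left(P^{2} + P P\right) - 430\right) = 8 - \left(\left(P^{2} + P^{2}\right) - 430\right) = 8 - \left(2 P^{2} - 430\right) = 8 - \left(-430 + 2 P^{2}\right) = 438 - 2 P^{2}$)
$C = 76375$ ($C = 1625 \cdot 47 = 76375$)
$\left(C - 233090\right) \left(G{\left(-457 \right)} - 470003\right) = \left(76375 - 233090\right) \left(\left(438 - 2 \left(-457\right)^{2}\right) - 470003\right) = - 156715 \left(\left(438 - 417698\right) - 470003\right) = - 156715 \left(-417260 - 470003\right) = \left(-156715\right) \left(-887263\right) = 139047421045$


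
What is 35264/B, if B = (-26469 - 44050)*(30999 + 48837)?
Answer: -8816/1407488721 ≈ -6.2636e-6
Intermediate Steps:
B = -5629954884 (B = -70519*79836 = -5629954884)
35264/B = 35264/(-5629954884) = 35264*(-1/5629954884) = -8816/1407488721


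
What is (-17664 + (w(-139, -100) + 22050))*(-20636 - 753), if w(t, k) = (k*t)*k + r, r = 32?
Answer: 29636213398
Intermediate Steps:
w(t, k) = 32 + t*k² (w(t, k) = (k*t)*k + 32 = t*k² + 32 = 32 + t*k²)
(-17664 + (w(-139, -100) + 22050))*(-20636 - 753) = (-17664 + ((32 - 139*(-100)²) + 22050))*(-20636 - 753) = (-17664 + ((32 - 139*10000) + 22050))*(-21389) = (-17664 + ((32 - 1390000) + 22050))*(-21389) = (-17664 + (-1389968 + 22050))*(-21389) = (-17664 - 1367918)*(-21389) = -1385582*(-21389) = 29636213398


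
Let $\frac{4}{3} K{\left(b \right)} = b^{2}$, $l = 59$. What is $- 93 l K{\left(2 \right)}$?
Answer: $-16461$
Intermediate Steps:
$K{\left(b \right)} = \frac{3 b^{2}}{4}$
$- 93 l K{\left(2 \right)} = \left(-93\right) 59 \frac{3 \cdot 2^{2}}{4} = - 5487 \cdot \frac{3}{4} \cdot 4 = \left(-5487\right) 3 = -16461$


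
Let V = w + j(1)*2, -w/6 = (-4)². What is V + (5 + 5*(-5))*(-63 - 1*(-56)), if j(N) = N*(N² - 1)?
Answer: 44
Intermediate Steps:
w = -96 (w = -6*(-4)² = -6*16 = -96)
j(N) = N*(-1 + N²)
V = -96 (V = -96 + (1³ - 1*1)*2 = -96 + (1 - 1)*2 = -96 + 0*2 = -96 + 0 = -96)
V + (5 + 5*(-5))*(-63 - 1*(-56)) = -96 + (5 + 5*(-5))*(-63 - 1*(-56)) = -96 + (5 - 25)*(-63 + 56) = -96 - 20*(-7) = -96 + 140 = 44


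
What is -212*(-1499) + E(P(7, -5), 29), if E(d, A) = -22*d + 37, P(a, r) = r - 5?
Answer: 318045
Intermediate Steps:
P(a, r) = -5 + r
E(d, A) = 37 - 22*d
-212*(-1499) + E(P(7, -5), 29) = -212*(-1499) + (37 - 22*(-5 - 5)) = 317788 + (37 - 22*(-10)) = 317788 + (37 + 220) = 317788 + 257 = 318045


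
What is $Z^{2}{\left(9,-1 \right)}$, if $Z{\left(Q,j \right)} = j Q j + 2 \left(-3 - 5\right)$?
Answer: $49$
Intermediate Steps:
$Z{\left(Q,j \right)} = -16 + Q j^{2}$ ($Z{\left(Q,j \right)} = Q j j + 2 \left(-8\right) = Q j^{2} - 16 = -16 + Q j^{2}$)
$Z^{2}{\left(9,-1 \right)} = \left(-16 + 9 \left(-1\right)^{2}\right)^{2} = \left(-16 + 9 \cdot 1\right)^{2} = \left(-16 + 9\right)^{2} = \left(-7\right)^{2} = 49$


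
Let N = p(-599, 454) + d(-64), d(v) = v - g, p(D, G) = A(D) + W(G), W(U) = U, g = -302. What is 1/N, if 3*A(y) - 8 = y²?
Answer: 1/120295 ≈ 8.3129e-6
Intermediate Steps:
A(y) = 8/3 + y²/3
p(D, G) = 8/3 + G + D²/3 (p(D, G) = (8/3 + D²/3) + G = 8/3 + G + D²/3)
d(v) = 302 + v (d(v) = v - 1*(-302) = v + 302 = 302 + v)
N = 120295 (N = (8/3 + 454 + (⅓)*(-599)²) + (302 - 64) = (8/3 + 454 + (⅓)*358801) + 238 = (8/3 + 454 + 358801/3) + 238 = 120057 + 238 = 120295)
1/N = 1/120295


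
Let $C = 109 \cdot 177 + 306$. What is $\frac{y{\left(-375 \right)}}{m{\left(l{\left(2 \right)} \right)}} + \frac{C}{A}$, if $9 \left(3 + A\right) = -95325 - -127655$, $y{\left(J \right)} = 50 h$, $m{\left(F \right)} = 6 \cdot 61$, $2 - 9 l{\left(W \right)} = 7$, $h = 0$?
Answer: $\frac{176391}{32303} \approx 5.4605$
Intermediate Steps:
$l{\left(W \right)} = - \frac{5}{9}$ ($l{\left(W \right)} = \frac{2}{9} - \frac{7}{9} = - \frac{5}{9}$)
$m{\left(F \right)} = 366$
$C = 19599$ ($C = 19293 + 306 = 19599$)
$y{\left(J \right)} = 0$ ($y{\left(J \right)} = 50 \cdot 0 = 0$)
$A = \frac{32303}{9}$ ($A = -3 + \frac{-95325 - -127655}{9} = -3 + \frac{-95325 + 127655}{9} = -3 + \frac{1}{9} \cdot 32330 = -3 + \frac{32330}{9} = \frac{32303}{9} \approx 3589.2$)
$\frac{y{\left(-375 \right)}}{m{\left(l{\left(2 \right)} \right)}} + \frac{C}{A} = \frac{0}{366} + \frac{19599}{\frac{32303}{9}} = 0 \cdot \frac{1}{366} + 19599 \cdot \frac{9}{32303} = 0 + \frac{176391}{32303} = \frac{176391}{32303}$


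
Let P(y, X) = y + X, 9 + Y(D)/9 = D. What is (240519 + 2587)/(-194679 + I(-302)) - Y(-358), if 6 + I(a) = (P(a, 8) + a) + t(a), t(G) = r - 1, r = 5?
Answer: 644756825/195277 ≈ 3301.8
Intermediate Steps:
Y(D) = -81 + 9*D
P(y, X) = X + y
t(G) = 4 (t(G) = 5 - 1 = 4)
I(a) = 6 + 2*a (I(a) = -6 + (((8 + a) + a) + 4) = -6 + ((8 + 2*a) + 4) = -6 + (12 + 2*a) = 6 + 2*a)
(240519 + 2587)/(-194679 + I(-302)) - Y(-358) = (240519 + 2587)/(-194679 + (6 + 2*(-302))) - (-81 + 9*(-358)) = 243106/(-194679 + (6 - 604)) - (-81 - 3222) = 243106/(-194679 - 598) - 1*(-3303) = 243106/(-195277) + 3303 = 243106*(-1/195277) + 3303 = -243106/195277 + 3303 = 644756825/195277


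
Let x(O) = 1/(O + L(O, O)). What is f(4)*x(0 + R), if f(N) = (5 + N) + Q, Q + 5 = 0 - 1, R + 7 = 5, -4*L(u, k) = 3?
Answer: -12/11 ≈ -1.0909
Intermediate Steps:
L(u, k) = -¾ (L(u, k) = -¼*3 = -¾)
R = -2 (R = -7 + 5 = -2)
Q = -6 (Q = -5 + (0 - 1) = -5 - 1 = -6)
f(N) = -1 + N (f(N) = (5 + N) - 6 = -1 + N)
x(O) = 1/(-¾ + O) (x(O) = 1/(O - ¾) = 1/(-¾ + O))
f(4)*x(0 + R) = (-1 + 4)*(4/(-3 + 4*(0 - 2))) = 3*(4/(-3 + 4*(-2))) = 3*(4/(-3 - 8)) = 3*(4/(-11)) = 3*(4*(-1/11)) = 3*(-4/11) = -12/11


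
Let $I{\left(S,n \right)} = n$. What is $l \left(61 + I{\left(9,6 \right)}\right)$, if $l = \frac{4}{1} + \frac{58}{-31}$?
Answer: $\frac{4422}{31} \approx 142.65$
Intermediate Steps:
$l = \frac{66}{31}$ ($l = 4 \cdot 1 + 58 \left(- \frac{1}{31}\right) = 4 - \frac{58}{31} = \frac{66}{31} \approx 2.129$)
$l \left(61 + I{\left(9,6 \right)}\right) = \frac{66 \left(61 + 6\right)}{31} = \frac{66}{31} \cdot 67 = \frac{4422}{31}$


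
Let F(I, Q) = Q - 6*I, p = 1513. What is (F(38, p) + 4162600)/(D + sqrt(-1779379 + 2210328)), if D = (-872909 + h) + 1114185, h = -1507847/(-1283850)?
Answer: 1655935953709236104490750/95952839793956062447309 - 6863210153745412500*sqrt(430949)/95952839793956062447309 ≈ 17.211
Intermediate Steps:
h = 1507847/1283850 (h = -1507847*(-1/1283850) = 1507847/1283850 ≈ 1.1745)
D = 309763700447/1283850 (D = (-872909 + 1507847/1283850) + 1114185 = -1120682711803/1283850 + 1114185 = 309763700447/1283850 ≈ 2.4128e+5)
(F(38, p) + 4162600)/(D + sqrt(-1779379 + 2210328)) = ((1513 - 6*38) + 4162600)/(309763700447/1283850 + sqrt(-1779379 + 2210328)) = ((1513 - 228) + 4162600)/(309763700447/1283850 + sqrt(430949)) = (1285 + 4162600)/(309763700447/1283850 + sqrt(430949)) = 4163885/(309763700447/1283850 + sqrt(430949))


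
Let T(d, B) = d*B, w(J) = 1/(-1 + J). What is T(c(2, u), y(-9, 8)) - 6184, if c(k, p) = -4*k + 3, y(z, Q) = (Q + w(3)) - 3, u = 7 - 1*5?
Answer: -12423/2 ≈ -6211.5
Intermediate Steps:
u = 2 (u = 7 - 5 = 2)
y(z, Q) = -5/2 + Q (y(z, Q) = (Q + 1/(-1 + 3)) - 3 = (Q + 1/2) - 3 = (Q + ½) - 3 = (½ + Q) - 3 = -5/2 + Q)
c(k, p) = 3 - 4*k
T(d, B) = B*d
T(c(2, u), y(-9, 8)) - 6184 = (-5/2 + 8)*(3 - 4*2) - 6184 = 11*(3 - 8)/2 - 6184 = (11/2)*(-5) - 6184 = -55/2 - 6184 = -12423/2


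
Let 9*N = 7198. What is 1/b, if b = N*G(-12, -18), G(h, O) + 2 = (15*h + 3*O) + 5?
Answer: -3/554246 ≈ -5.4128e-6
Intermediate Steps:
N = 7198/9 (N = (⅑)*7198 = 7198/9 ≈ 799.78)
G(h, O) = 3 + 3*O + 15*h (G(h, O) = -2 + ((15*h + 3*O) + 5) = -2 + ((3*O + 15*h) + 5) = -2 + (5 + 3*O + 15*h) = 3 + 3*O + 15*h)
b = -554246/3 (b = 7198*(3 + 3*(-18) + 15*(-12))/9 = 7198*(3 - 54 - 180)/9 = (7198/9)*(-231) = -554246/3 ≈ -1.8475e+5)
1/b = 1/(-554246/3) = -3/554246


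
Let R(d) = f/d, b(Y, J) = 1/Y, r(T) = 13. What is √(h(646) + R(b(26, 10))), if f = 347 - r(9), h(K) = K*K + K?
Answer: 11*√3526 ≈ 653.18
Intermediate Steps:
h(K) = K + K² (h(K) = K² + K = K + K²)
f = 334 (f = 347 - 1*13 = 347 - 13 = 334)
R(d) = 334/d
√(h(646) + R(b(26, 10))) = √(646*(1 + 646) + 334/(1/26)) = √(646*647 + 334/(1/26)) = √(417962 + 334*26) = √(417962 + 8684) = √426646 = 11*√3526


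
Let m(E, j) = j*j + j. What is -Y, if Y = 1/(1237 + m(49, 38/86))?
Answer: -1849/2288391 ≈ -0.00080799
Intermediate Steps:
m(E, j) = j + j² (m(E, j) = j² + j = j + j²)
Y = 1849/2288391 (Y = 1/(1237 + (38/86)*(1 + 38/86)) = 1/(1237 + (38*(1/86))*(1 + 38*(1/86))) = 1/(1237 + 19*(1 + 19/43)/43) = 1/(1237 + (19/43)*(62/43)) = 1/(1237 + 1178/1849) = 1/(2288391/1849) = 1849/2288391 ≈ 0.00080799)
-Y = -1*1849/2288391 = -1849/2288391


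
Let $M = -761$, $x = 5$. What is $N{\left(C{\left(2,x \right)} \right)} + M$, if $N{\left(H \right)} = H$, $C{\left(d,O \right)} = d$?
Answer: $-759$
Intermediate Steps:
$N{\left(C{\left(2,x \right)} \right)} + M = 2 - 761 = -759$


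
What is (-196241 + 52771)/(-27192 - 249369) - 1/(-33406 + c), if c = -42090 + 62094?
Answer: 1923061501/3706470522 ≈ 0.51884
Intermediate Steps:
c = 20004
(-196241 + 52771)/(-27192 - 249369) - 1/(-33406 + c) = (-196241 + 52771)/(-27192 - 249369) - 1/(-33406 + 20004) = -143470/(-276561) - 1/(-13402) = -143470*(-1/276561) - 1*(-1/13402) = 143470/276561 + 1/13402 = 1923061501/3706470522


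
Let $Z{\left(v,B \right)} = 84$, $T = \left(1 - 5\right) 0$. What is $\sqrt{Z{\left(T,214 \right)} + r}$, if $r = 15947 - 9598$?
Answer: $\sqrt{6433} \approx 80.206$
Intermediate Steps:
$r = 6349$
$T = 0$ ($T = \left(-4\right) 0 = 0$)
$\sqrt{Z{\left(T,214 \right)} + r} = \sqrt{84 + 6349} = \sqrt{6433}$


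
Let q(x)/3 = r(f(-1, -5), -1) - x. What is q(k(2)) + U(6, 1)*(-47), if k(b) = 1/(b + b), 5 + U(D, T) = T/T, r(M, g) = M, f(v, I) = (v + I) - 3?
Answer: 641/4 ≈ 160.25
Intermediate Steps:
f(v, I) = -3 + I + v (f(v, I) = (I + v) - 3 = -3 + I + v)
U(D, T) = -4 (U(D, T) = -5 + T/T = -5 + 1 = -4)
k(b) = 1/(2*b)
q(x) = -27 - 3*x (q(x) = 3*((-3 - 5 - 1) - x) = 3*(-9 - x) = -27 - 3*x)
q(k(2)) + U(6, 1)*(-47) = (-27 - 3/(2*2)) - 4*(-47) = (-27 - 3/(2*2)) + 188 = (-27 - 3*¼) + 188 = (-27 - ¾) + 188 = -111/4 + 188 = 641/4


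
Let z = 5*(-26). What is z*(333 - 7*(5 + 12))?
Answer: -27820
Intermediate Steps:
z = -130
z*(333 - 7*(5 + 12)) = -130*(333 - 7*(5 + 12)) = -130*(333 - 7*17) = -130*(333 - 119) = -130*214 = -27820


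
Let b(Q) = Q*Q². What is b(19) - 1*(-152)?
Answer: 7011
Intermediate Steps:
b(Q) = Q³
b(19) - 1*(-152) = 19³ - 1*(-152) = 6859 + 152 = 7011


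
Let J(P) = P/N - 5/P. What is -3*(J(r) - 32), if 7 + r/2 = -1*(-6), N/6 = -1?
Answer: 175/2 ≈ 87.500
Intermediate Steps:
N = -6 (N = 6*(-1) = -6)
r = -2 (r = -14 + 2*(-1*(-6)) = -14 + 2*6 = -14 + 12 = -2)
J(P) = -5/P - P/6 (J(P) = P/(-6) - 5/P = P*(-⅙) - 5/P = -P/6 - 5/P = -5/P - P/6)
-3*(J(r) - 32) = -3*((-5/(-2) - ⅙*(-2)) - 32) = -3*((-5*(-½) + ⅓) - 32) = -3*((5/2 + ⅓) - 32) = -3*(17/6 - 32) = -3*(-175/6) = 175/2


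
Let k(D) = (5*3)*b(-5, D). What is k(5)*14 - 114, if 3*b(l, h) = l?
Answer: -464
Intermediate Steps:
b(l, h) = l/3
k(D) = -25 (k(D) = (5*3)*((⅓)*(-5)) = 15*(-5/3) = -25)
k(5)*14 - 114 = -25*14 - 114 = -350 - 114 = -464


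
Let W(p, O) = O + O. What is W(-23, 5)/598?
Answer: 5/299 ≈ 0.016722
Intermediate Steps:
W(p, O) = 2*O
W(-23, 5)/598 = (2*5)/598 = 10*(1/598) = 5/299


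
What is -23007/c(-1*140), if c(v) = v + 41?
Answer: 7669/33 ≈ 232.39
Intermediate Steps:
c(v) = 41 + v
-23007/c(-1*140) = -23007/(41 - 1*140) = -23007/(41 - 140) = -23007/(-99) = -23007*(-1/99) = 7669/33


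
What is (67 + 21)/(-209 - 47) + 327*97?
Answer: 1014997/32 ≈ 31719.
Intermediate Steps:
(67 + 21)/(-209 - 47) + 327*97 = 88/(-256) + 31719 = 88*(-1/256) + 31719 = -11/32 + 31719 = 1014997/32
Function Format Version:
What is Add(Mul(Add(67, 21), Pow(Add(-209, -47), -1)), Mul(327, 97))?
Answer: Rational(1014997, 32) ≈ 31719.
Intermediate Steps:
Add(Mul(Add(67, 21), Pow(Add(-209, -47), -1)), Mul(327, 97)) = Add(Mul(88, Pow(-256, -1)), 31719) = Add(Mul(88, Rational(-1, 256)), 31719) = Add(Rational(-11, 32), 31719) = Rational(1014997, 32)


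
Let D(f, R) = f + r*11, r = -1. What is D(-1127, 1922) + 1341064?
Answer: 1339926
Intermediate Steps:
D(f, R) = -11 + f (D(f, R) = f - 1*11 = f - 11 = -11 + f)
D(-1127, 1922) + 1341064 = (-11 - 1127) + 1341064 = -1138 + 1341064 = 1339926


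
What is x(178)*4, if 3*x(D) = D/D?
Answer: 4/3 ≈ 1.3333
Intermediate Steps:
x(D) = 1/3 (x(D) = (D/D)/3 = (1/3)*1 = 1/3)
x(178)*4 = (1/3)*4 = 4/3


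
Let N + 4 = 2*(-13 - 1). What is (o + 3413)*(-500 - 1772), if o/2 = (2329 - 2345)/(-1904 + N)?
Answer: -938279200/121 ≈ -7.7544e+6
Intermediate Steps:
N = -32 (N = -4 + 2*(-13 - 1) = -4 + 2*(-14) = -4 - 28 = -32)
o = 2/121 (o = 2*((2329 - 2345)/(-1904 - 32)) = 2*(-16/(-1936)) = 2*(-16*(-1/1936)) = 2*(1/121) = 2/121 ≈ 0.016529)
(o + 3413)*(-500 - 1772) = (2/121 + 3413)*(-500 - 1772) = (412975/121)*(-2272) = -938279200/121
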